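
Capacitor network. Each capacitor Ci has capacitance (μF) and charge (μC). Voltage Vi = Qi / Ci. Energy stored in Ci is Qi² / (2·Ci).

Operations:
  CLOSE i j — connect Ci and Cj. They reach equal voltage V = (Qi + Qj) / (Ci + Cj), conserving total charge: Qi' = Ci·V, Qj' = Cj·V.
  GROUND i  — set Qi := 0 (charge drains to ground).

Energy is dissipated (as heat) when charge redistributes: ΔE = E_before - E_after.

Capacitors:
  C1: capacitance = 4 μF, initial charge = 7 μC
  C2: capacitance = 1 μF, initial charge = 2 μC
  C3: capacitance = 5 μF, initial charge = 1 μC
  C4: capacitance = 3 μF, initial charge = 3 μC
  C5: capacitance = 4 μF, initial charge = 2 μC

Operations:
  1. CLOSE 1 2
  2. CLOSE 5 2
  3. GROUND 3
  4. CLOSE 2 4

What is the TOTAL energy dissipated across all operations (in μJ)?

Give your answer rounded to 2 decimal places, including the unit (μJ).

Initial: C1(4μF, Q=7μC, V=1.75V), C2(1μF, Q=2μC, V=2.00V), C3(5μF, Q=1μC, V=0.20V), C4(3μF, Q=3μC, V=1.00V), C5(4μF, Q=2μC, V=0.50V)
Op 1: CLOSE 1-2: Q_total=9.00, C_total=5.00, V=1.80; Q1=7.20, Q2=1.80; dissipated=0.025
Op 2: CLOSE 5-2: Q_total=3.80, C_total=5.00, V=0.76; Q5=3.04, Q2=0.76; dissipated=0.676
Op 3: GROUND 3: Q3=0; energy lost=0.100
Op 4: CLOSE 2-4: Q_total=3.76, C_total=4.00, V=0.94; Q2=0.94, Q4=2.82; dissipated=0.022
Total dissipated: 0.823 μJ

Answer: 0.82 μJ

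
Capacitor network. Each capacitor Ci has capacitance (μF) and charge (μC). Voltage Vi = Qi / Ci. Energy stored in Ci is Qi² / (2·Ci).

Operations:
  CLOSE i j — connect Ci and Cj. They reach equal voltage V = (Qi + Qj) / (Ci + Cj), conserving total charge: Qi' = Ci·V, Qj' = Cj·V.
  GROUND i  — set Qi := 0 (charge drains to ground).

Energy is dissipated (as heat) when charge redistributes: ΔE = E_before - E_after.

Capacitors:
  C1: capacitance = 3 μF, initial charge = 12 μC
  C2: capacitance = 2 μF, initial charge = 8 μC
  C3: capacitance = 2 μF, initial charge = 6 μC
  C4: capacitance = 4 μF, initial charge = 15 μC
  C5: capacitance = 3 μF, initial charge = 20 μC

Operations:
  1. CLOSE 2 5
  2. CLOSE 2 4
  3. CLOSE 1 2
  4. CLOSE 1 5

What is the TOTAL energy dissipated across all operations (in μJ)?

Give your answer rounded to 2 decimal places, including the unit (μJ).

Initial: C1(3μF, Q=12μC, V=4.00V), C2(2μF, Q=8μC, V=4.00V), C3(2μF, Q=6μC, V=3.00V), C4(4μF, Q=15μC, V=3.75V), C5(3μF, Q=20μC, V=6.67V)
Op 1: CLOSE 2-5: Q_total=28.00, C_total=5.00, V=5.60; Q2=11.20, Q5=16.80; dissipated=4.267
Op 2: CLOSE 2-4: Q_total=26.20, C_total=6.00, V=4.37; Q2=8.73, Q4=17.47; dissipated=2.282
Op 3: CLOSE 1-2: Q_total=20.73, C_total=5.00, V=4.15; Q1=12.44, Q2=8.29; dissipated=0.081
Op 4: CLOSE 1-5: Q_total=29.24, C_total=6.00, V=4.87; Q1=14.62, Q5=14.62; dissipated=1.584
Total dissipated: 8.213 μJ

Answer: 8.21 μJ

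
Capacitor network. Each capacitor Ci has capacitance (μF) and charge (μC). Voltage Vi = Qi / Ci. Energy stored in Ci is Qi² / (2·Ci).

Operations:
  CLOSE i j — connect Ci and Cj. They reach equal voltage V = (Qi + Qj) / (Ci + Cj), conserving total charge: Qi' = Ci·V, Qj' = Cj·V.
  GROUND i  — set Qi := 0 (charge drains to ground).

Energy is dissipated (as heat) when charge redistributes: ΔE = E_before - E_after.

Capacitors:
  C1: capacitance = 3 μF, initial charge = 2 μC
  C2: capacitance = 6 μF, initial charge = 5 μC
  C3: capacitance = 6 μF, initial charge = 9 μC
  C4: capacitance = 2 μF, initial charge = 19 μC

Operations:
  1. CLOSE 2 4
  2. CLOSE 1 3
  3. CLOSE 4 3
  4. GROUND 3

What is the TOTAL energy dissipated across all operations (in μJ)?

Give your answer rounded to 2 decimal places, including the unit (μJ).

Initial: C1(3μF, Q=2μC, V=0.67V), C2(6μF, Q=5μC, V=0.83V), C3(6μF, Q=9μC, V=1.50V), C4(2μF, Q=19μC, V=9.50V)
Op 1: CLOSE 2-4: Q_total=24.00, C_total=8.00, V=3.00; Q2=18.00, Q4=6.00; dissipated=56.333
Op 2: CLOSE 1-3: Q_total=11.00, C_total=9.00, V=1.22; Q1=3.67, Q3=7.33; dissipated=0.694
Op 3: CLOSE 4-3: Q_total=13.33, C_total=8.00, V=1.67; Q4=3.33, Q3=10.00; dissipated=2.370
Op 4: GROUND 3: Q3=0; energy lost=8.333
Total dissipated: 67.731 μJ

Answer: 67.73 μJ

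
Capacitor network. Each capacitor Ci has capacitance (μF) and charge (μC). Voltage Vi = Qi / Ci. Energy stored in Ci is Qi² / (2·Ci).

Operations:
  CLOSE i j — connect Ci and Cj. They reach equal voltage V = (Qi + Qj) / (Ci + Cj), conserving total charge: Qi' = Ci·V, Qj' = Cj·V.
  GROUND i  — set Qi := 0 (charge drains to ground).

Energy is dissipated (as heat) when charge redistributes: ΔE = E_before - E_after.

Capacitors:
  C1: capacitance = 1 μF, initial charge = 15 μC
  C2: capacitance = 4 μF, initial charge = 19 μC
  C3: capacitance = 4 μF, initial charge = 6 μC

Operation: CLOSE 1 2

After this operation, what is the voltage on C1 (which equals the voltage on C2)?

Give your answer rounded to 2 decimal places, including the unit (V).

Answer: 6.80 V

Derivation:
Initial: C1(1μF, Q=15μC, V=15.00V), C2(4μF, Q=19μC, V=4.75V), C3(4μF, Q=6μC, V=1.50V)
Op 1: CLOSE 1-2: Q_total=34.00, C_total=5.00, V=6.80; Q1=6.80, Q2=27.20; dissipated=42.025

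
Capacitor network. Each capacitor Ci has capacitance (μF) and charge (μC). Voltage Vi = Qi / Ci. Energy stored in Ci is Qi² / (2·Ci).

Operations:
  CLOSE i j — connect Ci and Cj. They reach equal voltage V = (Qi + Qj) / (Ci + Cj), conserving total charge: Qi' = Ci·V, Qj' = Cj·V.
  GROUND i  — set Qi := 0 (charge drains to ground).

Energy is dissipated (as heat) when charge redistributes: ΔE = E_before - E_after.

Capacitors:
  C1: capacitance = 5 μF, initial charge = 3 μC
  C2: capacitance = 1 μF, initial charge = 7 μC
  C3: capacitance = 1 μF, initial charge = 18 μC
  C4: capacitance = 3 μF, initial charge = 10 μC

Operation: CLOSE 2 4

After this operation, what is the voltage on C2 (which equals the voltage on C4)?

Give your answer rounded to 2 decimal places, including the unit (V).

Answer: 4.25 V

Derivation:
Initial: C1(5μF, Q=3μC, V=0.60V), C2(1μF, Q=7μC, V=7.00V), C3(1μF, Q=18μC, V=18.00V), C4(3μF, Q=10μC, V=3.33V)
Op 1: CLOSE 2-4: Q_total=17.00, C_total=4.00, V=4.25; Q2=4.25, Q4=12.75; dissipated=5.042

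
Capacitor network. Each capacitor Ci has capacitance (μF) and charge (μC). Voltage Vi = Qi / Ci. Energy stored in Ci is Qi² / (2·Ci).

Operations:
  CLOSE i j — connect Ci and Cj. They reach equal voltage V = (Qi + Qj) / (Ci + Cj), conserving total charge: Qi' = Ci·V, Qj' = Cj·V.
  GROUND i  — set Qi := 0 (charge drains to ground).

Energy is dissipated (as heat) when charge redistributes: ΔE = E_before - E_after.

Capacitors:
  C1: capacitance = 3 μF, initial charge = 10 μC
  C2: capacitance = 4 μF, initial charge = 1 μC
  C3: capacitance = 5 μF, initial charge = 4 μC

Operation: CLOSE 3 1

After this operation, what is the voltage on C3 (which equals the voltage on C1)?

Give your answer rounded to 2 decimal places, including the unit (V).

Answer: 1.75 V

Derivation:
Initial: C1(3μF, Q=10μC, V=3.33V), C2(4μF, Q=1μC, V=0.25V), C3(5μF, Q=4μC, V=0.80V)
Op 1: CLOSE 3-1: Q_total=14.00, C_total=8.00, V=1.75; Q3=8.75, Q1=5.25; dissipated=6.017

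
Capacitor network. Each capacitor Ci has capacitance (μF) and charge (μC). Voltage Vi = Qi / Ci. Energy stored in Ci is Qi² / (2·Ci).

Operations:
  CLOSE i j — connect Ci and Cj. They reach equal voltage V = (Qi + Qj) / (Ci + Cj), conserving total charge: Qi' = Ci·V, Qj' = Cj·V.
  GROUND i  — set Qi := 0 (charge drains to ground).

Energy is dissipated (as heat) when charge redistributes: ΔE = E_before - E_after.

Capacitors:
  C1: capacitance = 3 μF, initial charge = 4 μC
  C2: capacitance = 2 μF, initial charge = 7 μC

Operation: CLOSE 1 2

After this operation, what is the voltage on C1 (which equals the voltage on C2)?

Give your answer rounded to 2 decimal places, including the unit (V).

Answer: 2.20 V

Derivation:
Initial: C1(3μF, Q=4μC, V=1.33V), C2(2μF, Q=7μC, V=3.50V)
Op 1: CLOSE 1-2: Q_total=11.00, C_total=5.00, V=2.20; Q1=6.60, Q2=4.40; dissipated=2.817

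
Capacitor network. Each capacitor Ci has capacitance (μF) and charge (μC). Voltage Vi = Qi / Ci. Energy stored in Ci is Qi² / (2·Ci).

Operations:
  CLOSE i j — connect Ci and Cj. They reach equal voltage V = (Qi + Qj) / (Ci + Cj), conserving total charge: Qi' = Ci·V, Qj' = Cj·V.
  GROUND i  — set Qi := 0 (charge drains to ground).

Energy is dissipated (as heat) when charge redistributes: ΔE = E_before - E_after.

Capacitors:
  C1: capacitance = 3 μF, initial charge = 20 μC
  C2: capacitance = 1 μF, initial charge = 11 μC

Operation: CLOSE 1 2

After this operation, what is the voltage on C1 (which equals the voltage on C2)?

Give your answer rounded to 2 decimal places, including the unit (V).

Answer: 7.75 V

Derivation:
Initial: C1(3μF, Q=20μC, V=6.67V), C2(1μF, Q=11μC, V=11.00V)
Op 1: CLOSE 1-2: Q_total=31.00, C_total=4.00, V=7.75; Q1=23.25, Q2=7.75; dissipated=7.042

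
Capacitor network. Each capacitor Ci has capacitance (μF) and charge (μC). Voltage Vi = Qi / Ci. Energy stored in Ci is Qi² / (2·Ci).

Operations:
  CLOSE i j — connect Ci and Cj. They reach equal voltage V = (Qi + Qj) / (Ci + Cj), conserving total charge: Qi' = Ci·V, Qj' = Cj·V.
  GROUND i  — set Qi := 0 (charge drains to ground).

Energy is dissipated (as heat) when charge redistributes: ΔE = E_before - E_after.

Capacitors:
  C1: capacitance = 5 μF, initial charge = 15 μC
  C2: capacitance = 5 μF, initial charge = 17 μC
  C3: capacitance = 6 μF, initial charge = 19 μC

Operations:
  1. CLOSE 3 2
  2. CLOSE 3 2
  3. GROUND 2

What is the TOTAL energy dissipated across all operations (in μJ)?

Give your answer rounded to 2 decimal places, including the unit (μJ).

Answer: 26.85 μJ

Derivation:
Initial: C1(5μF, Q=15μC, V=3.00V), C2(5μF, Q=17μC, V=3.40V), C3(6μF, Q=19μC, V=3.17V)
Op 1: CLOSE 3-2: Q_total=36.00, C_total=11.00, V=3.27; Q3=19.64, Q2=16.36; dissipated=0.074
Op 2: CLOSE 3-2: Q_total=36.00, C_total=11.00, V=3.27; Q3=19.64, Q2=16.36; dissipated=0.000
Op 3: GROUND 2: Q2=0; energy lost=26.777
Total dissipated: 26.851 μJ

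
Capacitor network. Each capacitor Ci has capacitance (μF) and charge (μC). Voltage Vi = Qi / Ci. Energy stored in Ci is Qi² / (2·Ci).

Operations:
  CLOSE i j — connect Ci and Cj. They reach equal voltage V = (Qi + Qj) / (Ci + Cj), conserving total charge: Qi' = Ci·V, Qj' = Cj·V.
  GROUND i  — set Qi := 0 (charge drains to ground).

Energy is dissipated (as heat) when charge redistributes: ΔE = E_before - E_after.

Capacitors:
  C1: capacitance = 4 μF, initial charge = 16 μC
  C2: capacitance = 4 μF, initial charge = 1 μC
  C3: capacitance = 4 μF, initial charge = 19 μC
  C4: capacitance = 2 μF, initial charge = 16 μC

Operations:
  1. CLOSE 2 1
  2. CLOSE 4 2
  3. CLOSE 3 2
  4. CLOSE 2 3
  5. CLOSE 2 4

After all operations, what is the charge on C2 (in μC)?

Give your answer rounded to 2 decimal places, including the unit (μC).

Answer: 17.22 μC

Derivation:
Initial: C1(4μF, Q=16μC, V=4.00V), C2(4μF, Q=1μC, V=0.25V), C3(4μF, Q=19μC, V=4.75V), C4(2μF, Q=16μC, V=8.00V)
Op 1: CLOSE 2-1: Q_total=17.00, C_total=8.00, V=2.12; Q2=8.50, Q1=8.50; dissipated=14.062
Op 2: CLOSE 4-2: Q_total=24.50, C_total=6.00, V=4.08; Q4=8.17, Q2=16.33; dissipated=23.010
Op 3: CLOSE 3-2: Q_total=35.33, C_total=8.00, V=4.42; Q3=17.67, Q2=17.67; dissipated=0.444
Op 4: CLOSE 2-3: Q_total=35.33, C_total=8.00, V=4.42; Q2=17.67, Q3=17.67; dissipated=0.000
Op 5: CLOSE 2-4: Q_total=25.83, C_total=6.00, V=4.31; Q2=17.22, Q4=8.61; dissipated=0.074
Final charges: Q1=8.50, Q2=17.22, Q3=17.67, Q4=8.61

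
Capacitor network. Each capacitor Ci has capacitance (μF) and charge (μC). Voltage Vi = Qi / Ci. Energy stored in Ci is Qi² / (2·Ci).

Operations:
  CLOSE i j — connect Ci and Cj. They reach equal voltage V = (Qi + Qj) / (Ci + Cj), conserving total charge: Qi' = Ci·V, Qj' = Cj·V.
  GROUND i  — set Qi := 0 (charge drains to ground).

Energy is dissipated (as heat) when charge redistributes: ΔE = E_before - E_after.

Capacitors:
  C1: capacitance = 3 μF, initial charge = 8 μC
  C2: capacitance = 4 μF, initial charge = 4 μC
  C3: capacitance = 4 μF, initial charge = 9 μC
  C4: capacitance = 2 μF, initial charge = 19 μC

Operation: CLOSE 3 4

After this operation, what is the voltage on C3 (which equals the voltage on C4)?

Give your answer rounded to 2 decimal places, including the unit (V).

Answer: 4.67 V

Derivation:
Initial: C1(3μF, Q=8μC, V=2.67V), C2(4μF, Q=4μC, V=1.00V), C3(4μF, Q=9μC, V=2.25V), C4(2μF, Q=19μC, V=9.50V)
Op 1: CLOSE 3-4: Q_total=28.00, C_total=6.00, V=4.67; Q3=18.67, Q4=9.33; dissipated=35.042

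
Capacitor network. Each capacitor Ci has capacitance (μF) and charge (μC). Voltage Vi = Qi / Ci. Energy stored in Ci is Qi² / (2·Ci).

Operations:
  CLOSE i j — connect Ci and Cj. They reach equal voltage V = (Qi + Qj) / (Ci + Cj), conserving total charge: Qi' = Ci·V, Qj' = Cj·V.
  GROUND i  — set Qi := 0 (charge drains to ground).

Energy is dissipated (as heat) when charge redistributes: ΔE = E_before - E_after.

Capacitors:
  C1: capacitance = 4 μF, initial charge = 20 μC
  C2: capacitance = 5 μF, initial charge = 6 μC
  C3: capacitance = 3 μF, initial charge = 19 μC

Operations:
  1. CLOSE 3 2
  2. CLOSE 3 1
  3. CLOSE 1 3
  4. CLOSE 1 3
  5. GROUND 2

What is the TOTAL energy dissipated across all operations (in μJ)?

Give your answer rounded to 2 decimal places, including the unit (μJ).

Answer: 52.13 μJ

Derivation:
Initial: C1(4μF, Q=20μC, V=5.00V), C2(5μF, Q=6μC, V=1.20V), C3(3μF, Q=19μC, V=6.33V)
Op 1: CLOSE 3-2: Q_total=25.00, C_total=8.00, V=3.12; Q3=9.38, Q2=15.62; dissipated=24.704
Op 2: CLOSE 3-1: Q_total=29.38, C_total=7.00, V=4.20; Q3=12.59, Q1=16.79; dissipated=3.013
Op 3: CLOSE 1-3: Q_total=29.38, C_total=7.00, V=4.20; Q1=16.79, Q3=12.59; dissipated=0.000
Op 4: CLOSE 1-3: Q_total=29.38, C_total=7.00, V=4.20; Q1=16.79, Q3=12.59; dissipated=0.000
Op 5: GROUND 2: Q2=0; energy lost=24.414
Total dissipated: 52.132 μJ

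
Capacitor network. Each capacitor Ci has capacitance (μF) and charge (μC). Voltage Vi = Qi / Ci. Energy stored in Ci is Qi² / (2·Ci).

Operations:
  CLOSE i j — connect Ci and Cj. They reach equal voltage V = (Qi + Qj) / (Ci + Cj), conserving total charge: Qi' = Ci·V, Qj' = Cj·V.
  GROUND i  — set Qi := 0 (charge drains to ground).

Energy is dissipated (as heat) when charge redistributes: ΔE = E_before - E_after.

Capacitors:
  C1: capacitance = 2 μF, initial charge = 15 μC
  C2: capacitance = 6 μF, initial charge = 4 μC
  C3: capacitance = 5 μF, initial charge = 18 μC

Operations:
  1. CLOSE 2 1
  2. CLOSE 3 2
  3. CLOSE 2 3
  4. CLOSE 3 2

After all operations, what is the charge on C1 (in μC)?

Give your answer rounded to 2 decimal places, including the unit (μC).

Initial: C1(2μF, Q=15μC, V=7.50V), C2(6μF, Q=4μC, V=0.67V), C3(5μF, Q=18μC, V=3.60V)
Op 1: CLOSE 2-1: Q_total=19.00, C_total=8.00, V=2.38; Q2=14.25, Q1=4.75; dissipated=35.021
Op 2: CLOSE 3-2: Q_total=32.25, C_total=11.00, V=2.93; Q3=14.66, Q2=17.59; dissipated=2.046
Op 3: CLOSE 2-3: Q_total=32.25, C_total=11.00, V=2.93; Q2=17.59, Q3=14.66; dissipated=0.000
Op 4: CLOSE 3-2: Q_total=32.25, C_total=11.00, V=2.93; Q3=14.66, Q2=17.59; dissipated=0.000
Final charges: Q1=4.75, Q2=17.59, Q3=14.66

Answer: 4.75 μC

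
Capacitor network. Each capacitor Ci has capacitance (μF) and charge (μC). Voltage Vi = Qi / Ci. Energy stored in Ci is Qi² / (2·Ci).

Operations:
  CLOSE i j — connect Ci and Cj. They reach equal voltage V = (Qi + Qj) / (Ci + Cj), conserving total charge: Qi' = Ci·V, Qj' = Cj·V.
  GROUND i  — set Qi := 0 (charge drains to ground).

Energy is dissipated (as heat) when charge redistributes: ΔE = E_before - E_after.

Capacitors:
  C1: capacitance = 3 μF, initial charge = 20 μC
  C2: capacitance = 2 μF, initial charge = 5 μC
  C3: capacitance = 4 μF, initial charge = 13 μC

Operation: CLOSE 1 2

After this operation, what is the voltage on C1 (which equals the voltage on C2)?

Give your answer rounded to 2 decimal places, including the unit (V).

Answer: 5.00 V

Derivation:
Initial: C1(3μF, Q=20μC, V=6.67V), C2(2μF, Q=5μC, V=2.50V), C3(4μF, Q=13μC, V=3.25V)
Op 1: CLOSE 1-2: Q_total=25.00, C_total=5.00, V=5.00; Q1=15.00, Q2=10.00; dissipated=10.417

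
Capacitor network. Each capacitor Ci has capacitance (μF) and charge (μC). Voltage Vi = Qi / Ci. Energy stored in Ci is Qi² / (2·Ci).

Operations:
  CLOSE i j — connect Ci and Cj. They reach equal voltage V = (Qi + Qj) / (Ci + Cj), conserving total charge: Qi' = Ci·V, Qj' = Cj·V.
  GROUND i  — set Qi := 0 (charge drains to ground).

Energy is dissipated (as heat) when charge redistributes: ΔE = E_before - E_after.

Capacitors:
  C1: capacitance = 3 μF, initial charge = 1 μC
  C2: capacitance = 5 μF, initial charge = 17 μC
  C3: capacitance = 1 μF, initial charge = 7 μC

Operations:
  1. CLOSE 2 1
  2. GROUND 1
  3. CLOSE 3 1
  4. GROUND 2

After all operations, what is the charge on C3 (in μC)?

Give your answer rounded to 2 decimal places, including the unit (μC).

Answer: 1.75 μC

Derivation:
Initial: C1(3μF, Q=1μC, V=0.33V), C2(5μF, Q=17μC, V=3.40V), C3(1μF, Q=7μC, V=7.00V)
Op 1: CLOSE 2-1: Q_total=18.00, C_total=8.00, V=2.25; Q2=11.25, Q1=6.75; dissipated=8.817
Op 2: GROUND 1: Q1=0; energy lost=7.594
Op 3: CLOSE 3-1: Q_total=7.00, C_total=4.00, V=1.75; Q3=1.75, Q1=5.25; dissipated=18.375
Op 4: GROUND 2: Q2=0; energy lost=12.656
Final charges: Q1=5.25, Q2=0.00, Q3=1.75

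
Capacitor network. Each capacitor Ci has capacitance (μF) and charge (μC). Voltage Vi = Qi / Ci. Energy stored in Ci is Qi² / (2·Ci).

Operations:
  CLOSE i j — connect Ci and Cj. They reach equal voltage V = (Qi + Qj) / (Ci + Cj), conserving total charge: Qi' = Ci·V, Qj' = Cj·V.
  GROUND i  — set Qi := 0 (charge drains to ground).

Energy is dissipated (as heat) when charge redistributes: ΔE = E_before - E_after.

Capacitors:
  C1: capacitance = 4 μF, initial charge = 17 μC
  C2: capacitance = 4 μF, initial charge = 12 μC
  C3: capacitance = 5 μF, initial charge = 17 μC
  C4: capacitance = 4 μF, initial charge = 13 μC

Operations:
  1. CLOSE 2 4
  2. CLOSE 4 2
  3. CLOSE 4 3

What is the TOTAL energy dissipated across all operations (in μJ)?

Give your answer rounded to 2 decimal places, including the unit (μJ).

Answer: 0.15 μJ

Derivation:
Initial: C1(4μF, Q=17μC, V=4.25V), C2(4μF, Q=12μC, V=3.00V), C3(5μF, Q=17μC, V=3.40V), C4(4μF, Q=13μC, V=3.25V)
Op 1: CLOSE 2-4: Q_total=25.00, C_total=8.00, V=3.12; Q2=12.50, Q4=12.50; dissipated=0.062
Op 2: CLOSE 4-2: Q_total=25.00, C_total=8.00, V=3.12; Q4=12.50, Q2=12.50; dissipated=0.000
Op 3: CLOSE 4-3: Q_total=29.50, C_total=9.00, V=3.28; Q4=13.11, Q3=16.39; dissipated=0.084
Total dissipated: 0.147 μJ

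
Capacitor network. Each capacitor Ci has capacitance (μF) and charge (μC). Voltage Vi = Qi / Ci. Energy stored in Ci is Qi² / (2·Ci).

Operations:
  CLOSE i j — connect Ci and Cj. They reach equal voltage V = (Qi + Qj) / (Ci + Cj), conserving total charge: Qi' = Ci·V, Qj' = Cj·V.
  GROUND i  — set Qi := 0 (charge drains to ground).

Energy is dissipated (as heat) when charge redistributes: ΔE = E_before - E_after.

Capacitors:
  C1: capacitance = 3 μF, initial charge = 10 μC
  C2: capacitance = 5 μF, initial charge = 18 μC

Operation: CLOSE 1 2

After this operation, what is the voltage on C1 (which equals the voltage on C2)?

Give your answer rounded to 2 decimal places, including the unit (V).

Answer: 3.50 V

Derivation:
Initial: C1(3μF, Q=10μC, V=3.33V), C2(5μF, Q=18μC, V=3.60V)
Op 1: CLOSE 1-2: Q_total=28.00, C_total=8.00, V=3.50; Q1=10.50, Q2=17.50; dissipated=0.067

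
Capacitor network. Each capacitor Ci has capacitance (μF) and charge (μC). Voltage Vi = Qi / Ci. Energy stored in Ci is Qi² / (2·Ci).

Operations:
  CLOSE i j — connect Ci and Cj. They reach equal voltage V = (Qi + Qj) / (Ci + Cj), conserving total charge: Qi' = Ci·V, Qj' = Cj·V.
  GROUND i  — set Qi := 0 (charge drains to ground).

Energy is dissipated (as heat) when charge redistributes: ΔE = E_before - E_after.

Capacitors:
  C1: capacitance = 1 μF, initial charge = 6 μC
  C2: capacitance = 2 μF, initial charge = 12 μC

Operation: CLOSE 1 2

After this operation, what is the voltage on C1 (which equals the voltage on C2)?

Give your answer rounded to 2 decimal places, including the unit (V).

Answer: 6.00 V

Derivation:
Initial: C1(1μF, Q=6μC, V=6.00V), C2(2μF, Q=12μC, V=6.00V)
Op 1: CLOSE 1-2: Q_total=18.00, C_total=3.00, V=6.00; Q1=6.00, Q2=12.00; dissipated=0.000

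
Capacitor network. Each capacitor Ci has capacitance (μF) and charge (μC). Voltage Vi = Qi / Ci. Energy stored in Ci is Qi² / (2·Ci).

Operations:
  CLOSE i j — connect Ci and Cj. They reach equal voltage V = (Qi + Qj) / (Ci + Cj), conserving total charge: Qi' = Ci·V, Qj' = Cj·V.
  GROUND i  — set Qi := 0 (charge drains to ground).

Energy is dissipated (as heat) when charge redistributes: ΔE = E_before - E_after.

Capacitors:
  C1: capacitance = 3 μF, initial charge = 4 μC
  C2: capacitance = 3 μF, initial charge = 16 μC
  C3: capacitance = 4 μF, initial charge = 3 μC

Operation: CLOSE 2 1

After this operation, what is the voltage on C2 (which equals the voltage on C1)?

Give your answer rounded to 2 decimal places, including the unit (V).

Answer: 3.33 V

Derivation:
Initial: C1(3μF, Q=4μC, V=1.33V), C2(3μF, Q=16μC, V=5.33V), C3(4μF, Q=3μC, V=0.75V)
Op 1: CLOSE 2-1: Q_total=20.00, C_total=6.00, V=3.33; Q2=10.00, Q1=10.00; dissipated=12.000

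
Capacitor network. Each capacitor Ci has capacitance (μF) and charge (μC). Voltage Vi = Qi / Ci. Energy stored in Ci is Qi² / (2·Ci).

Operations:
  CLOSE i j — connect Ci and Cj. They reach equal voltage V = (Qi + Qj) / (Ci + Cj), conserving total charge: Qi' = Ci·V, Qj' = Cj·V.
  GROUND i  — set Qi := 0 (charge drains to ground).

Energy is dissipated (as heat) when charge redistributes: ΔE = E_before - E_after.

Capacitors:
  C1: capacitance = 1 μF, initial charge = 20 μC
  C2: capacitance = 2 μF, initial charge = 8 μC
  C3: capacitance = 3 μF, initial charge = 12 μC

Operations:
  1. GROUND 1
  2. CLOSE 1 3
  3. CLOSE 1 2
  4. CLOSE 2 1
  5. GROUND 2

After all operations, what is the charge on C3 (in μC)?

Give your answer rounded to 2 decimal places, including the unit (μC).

Answer: 9.00 μC

Derivation:
Initial: C1(1μF, Q=20μC, V=20.00V), C2(2μF, Q=8μC, V=4.00V), C3(3μF, Q=12μC, V=4.00V)
Op 1: GROUND 1: Q1=0; energy lost=200.000
Op 2: CLOSE 1-3: Q_total=12.00, C_total=4.00, V=3.00; Q1=3.00, Q3=9.00; dissipated=6.000
Op 3: CLOSE 1-2: Q_total=11.00, C_total=3.00, V=3.67; Q1=3.67, Q2=7.33; dissipated=0.333
Op 4: CLOSE 2-1: Q_total=11.00, C_total=3.00, V=3.67; Q2=7.33, Q1=3.67; dissipated=0.000
Op 5: GROUND 2: Q2=0; energy lost=13.444
Final charges: Q1=3.67, Q2=0.00, Q3=9.00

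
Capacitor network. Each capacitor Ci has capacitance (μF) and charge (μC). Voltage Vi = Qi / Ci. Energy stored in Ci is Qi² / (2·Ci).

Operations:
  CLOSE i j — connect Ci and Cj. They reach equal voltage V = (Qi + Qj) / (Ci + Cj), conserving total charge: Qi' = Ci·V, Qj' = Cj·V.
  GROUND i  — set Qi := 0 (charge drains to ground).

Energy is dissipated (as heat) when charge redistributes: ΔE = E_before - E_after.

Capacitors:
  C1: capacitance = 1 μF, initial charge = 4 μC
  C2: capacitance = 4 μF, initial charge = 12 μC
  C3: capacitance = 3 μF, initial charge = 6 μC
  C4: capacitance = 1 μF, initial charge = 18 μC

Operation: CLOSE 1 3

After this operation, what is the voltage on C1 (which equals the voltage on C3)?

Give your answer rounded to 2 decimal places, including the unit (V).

Initial: C1(1μF, Q=4μC, V=4.00V), C2(4μF, Q=12μC, V=3.00V), C3(3μF, Q=6μC, V=2.00V), C4(1μF, Q=18μC, V=18.00V)
Op 1: CLOSE 1-3: Q_total=10.00, C_total=4.00, V=2.50; Q1=2.50, Q3=7.50; dissipated=1.500

Answer: 2.50 V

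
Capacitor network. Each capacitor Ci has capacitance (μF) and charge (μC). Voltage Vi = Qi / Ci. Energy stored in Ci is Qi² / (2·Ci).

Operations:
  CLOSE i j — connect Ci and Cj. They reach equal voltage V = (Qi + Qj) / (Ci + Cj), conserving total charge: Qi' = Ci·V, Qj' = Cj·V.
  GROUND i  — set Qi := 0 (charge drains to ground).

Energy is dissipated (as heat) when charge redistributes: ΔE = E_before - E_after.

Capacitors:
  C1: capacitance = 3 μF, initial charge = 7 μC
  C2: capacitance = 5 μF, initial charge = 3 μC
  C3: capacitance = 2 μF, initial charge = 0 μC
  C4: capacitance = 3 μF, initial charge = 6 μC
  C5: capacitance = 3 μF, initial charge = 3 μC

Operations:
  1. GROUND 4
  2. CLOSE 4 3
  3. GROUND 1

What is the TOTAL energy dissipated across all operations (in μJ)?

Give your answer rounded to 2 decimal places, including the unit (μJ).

Initial: C1(3μF, Q=7μC, V=2.33V), C2(5μF, Q=3μC, V=0.60V), C3(2μF, Q=0μC, V=0.00V), C4(3μF, Q=6μC, V=2.00V), C5(3μF, Q=3μC, V=1.00V)
Op 1: GROUND 4: Q4=0; energy lost=6.000
Op 2: CLOSE 4-3: Q_total=0.00, C_total=5.00, V=0.00; Q4=0.00, Q3=0.00; dissipated=0.000
Op 3: GROUND 1: Q1=0; energy lost=8.167
Total dissipated: 14.167 μJ

Answer: 14.17 μJ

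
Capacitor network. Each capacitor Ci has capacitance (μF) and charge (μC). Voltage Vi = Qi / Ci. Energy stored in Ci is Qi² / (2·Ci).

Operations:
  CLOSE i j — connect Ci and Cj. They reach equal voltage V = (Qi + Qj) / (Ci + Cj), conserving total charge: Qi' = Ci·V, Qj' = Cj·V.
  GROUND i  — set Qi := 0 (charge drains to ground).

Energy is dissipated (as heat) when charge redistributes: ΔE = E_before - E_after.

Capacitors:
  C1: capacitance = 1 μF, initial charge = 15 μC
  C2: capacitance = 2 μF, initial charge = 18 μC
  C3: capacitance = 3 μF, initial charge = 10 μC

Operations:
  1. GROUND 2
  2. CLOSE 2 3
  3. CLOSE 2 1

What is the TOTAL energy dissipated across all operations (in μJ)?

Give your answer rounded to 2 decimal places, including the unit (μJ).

Initial: C1(1μF, Q=15μC, V=15.00V), C2(2μF, Q=18μC, V=9.00V), C3(3μF, Q=10μC, V=3.33V)
Op 1: GROUND 2: Q2=0; energy lost=81.000
Op 2: CLOSE 2-3: Q_total=10.00, C_total=5.00, V=2.00; Q2=4.00, Q3=6.00; dissipated=6.667
Op 3: CLOSE 2-1: Q_total=19.00, C_total=3.00, V=6.33; Q2=12.67, Q1=6.33; dissipated=56.333
Total dissipated: 144.000 μJ

Answer: 144.00 μJ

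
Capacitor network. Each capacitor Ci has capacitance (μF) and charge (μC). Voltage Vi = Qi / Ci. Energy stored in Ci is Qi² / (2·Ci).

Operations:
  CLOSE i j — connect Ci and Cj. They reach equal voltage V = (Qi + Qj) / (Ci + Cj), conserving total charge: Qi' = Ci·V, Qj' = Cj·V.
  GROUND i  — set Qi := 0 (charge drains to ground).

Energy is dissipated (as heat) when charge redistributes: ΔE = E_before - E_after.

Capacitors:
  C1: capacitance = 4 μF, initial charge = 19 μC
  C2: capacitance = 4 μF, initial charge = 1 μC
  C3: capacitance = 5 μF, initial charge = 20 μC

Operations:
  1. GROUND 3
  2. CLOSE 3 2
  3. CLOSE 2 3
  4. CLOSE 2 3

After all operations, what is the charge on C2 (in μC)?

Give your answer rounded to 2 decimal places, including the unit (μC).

Answer: 0.44 μC

Derivation:
Initial: C1(4μF, Q=19μC, V=4.75V), C2(4μF, Q=1μC, V=0.25V), C3(5μF, Q=20μC, V=4.00V)
Op 1: GROUND 3: Q3=0; energy lost=40.000
Op 2: CLOSE 3-2: Q_total=1.00, C_total=9.00, V=0.11; Q3=0.56, Q2=0.44; dissipated=0.069
Op 3: CLOSE 2-3: Q_total=1.00, C_total=9.00, V=0.11; Q2=0.44, Q3=0.56; dissipated=0.000
Op 4: CLOSE 2-3: Q_total=1.00, C_total=9.00, V=0.11; Q2=0.44, Q3=0.56; dissipated=0.000
Final charges: Q1=19.00, Q2=0.44, Q3=0.56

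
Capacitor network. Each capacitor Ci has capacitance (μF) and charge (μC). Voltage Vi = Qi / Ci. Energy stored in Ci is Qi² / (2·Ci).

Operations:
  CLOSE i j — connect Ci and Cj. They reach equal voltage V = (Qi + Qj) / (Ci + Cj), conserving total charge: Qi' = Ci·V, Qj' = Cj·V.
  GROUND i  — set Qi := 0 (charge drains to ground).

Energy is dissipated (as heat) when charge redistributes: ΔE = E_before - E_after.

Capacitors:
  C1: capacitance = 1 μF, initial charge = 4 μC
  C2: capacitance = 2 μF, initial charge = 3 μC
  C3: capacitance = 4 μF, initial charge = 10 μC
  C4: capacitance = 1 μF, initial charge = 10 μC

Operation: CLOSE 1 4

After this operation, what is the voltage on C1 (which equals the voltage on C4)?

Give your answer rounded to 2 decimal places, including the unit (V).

Initial: C1(1μF, Q=4μC, V=4.00V), C2(2μF, Q=3μC, V=1.50V), C3(4μF, Q=10μC, V=2.50V), C4(1μF, Q=10μC, V=10.00V)
Op 1: CLOSE 1-4: Q_total=14.00, C_total=2.00, V=7.00; Q1=7.00, Q4=7.00; dissipated=9.000

Answer: 7.00 V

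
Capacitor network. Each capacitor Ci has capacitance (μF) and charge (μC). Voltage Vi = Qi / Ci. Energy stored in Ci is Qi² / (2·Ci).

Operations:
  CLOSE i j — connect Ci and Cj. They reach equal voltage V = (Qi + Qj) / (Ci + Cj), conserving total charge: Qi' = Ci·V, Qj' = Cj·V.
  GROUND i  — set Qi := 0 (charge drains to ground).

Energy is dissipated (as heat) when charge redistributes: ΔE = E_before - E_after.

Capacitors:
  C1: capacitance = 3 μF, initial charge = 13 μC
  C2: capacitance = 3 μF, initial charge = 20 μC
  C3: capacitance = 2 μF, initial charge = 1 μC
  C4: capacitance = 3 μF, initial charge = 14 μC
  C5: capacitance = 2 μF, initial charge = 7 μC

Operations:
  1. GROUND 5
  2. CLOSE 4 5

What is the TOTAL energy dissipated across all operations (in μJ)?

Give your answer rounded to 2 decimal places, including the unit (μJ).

Answer: 25.32 μJ

Derivation:
Initial: C1(3μF, Q=13μC, V=4.33V), C2(3μF, Q=20μC, V=6.67V), C3(2μF, Q=1μC, V=0.50V), C4(3μF, Q=14μC, V=4.67V), C5(2μF, Q=7μC, V=3.50V)
Op 1: GROUND 5: Q5=0; energy lost=12.250
Op 2: CLOSE 4-5: Q_total=14.00, C_total=5.00, V=2.80; Q4=8.40, Q5=5.60; dissipated=13.067
Total dissipated: 25.317 μJ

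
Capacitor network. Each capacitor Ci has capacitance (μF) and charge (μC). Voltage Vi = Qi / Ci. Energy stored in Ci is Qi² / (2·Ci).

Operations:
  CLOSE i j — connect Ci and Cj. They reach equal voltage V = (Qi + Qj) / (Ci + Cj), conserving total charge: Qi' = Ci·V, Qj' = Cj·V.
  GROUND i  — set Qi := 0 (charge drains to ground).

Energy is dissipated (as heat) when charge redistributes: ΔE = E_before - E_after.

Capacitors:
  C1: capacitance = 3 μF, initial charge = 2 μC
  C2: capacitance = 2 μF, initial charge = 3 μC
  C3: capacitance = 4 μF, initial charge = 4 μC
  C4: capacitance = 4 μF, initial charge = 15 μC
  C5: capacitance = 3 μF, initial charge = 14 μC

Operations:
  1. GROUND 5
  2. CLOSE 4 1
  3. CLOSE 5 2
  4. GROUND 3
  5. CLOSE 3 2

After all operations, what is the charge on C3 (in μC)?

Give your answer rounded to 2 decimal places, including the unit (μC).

Answer: 0.80 μC

Derivation:
Initial: C1(3μF, Q=2μC, V=0.67V), C2(2μF, Q=3μC, V=1.50V), C3(4μF, Q=4μC, V=1.00V), C4(4μF, Q=15μC, V=3.75V), C5(3μF, Q=14μC, V=4.67V)
Op 1: GROUND 5: Q5=0; energy lost=32.667
Op 2: CLOSE 4-1: Q_total=17.00, C_total=7.00, V=2.43; Q4=9.71, Q1=7.29; dissipated=8.149
Op 3: CLOSE 5-2: Q_total=3.00, C_total=5.00, V=0.60; Q5=1.80, Q2=1.20; dissipated=1.350
Op 4: GROUND 3: Q3=0; energy lost=2.000
Op 5: CLOSE 3-2: Q_total=1.20, C_total=6.00, V=0.20; Q3=0.80, Q2=0.40; dissipated=0.240
Final charges: Q1=7.29, Q2=0.40, Q3=0.80, Q4=9.71, Q5=1.80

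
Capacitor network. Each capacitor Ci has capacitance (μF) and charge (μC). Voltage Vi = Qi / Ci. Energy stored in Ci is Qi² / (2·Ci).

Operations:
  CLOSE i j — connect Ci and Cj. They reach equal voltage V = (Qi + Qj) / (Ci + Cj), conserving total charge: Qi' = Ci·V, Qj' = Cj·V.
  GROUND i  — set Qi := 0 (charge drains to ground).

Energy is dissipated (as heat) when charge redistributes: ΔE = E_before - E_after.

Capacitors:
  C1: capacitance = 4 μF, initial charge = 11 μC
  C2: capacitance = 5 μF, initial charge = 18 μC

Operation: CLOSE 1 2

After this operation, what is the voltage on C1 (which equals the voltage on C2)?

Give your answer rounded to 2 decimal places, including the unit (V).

Initial: C1(4μF, Q=11μC, V=2.75V), C2(5μF, Q=18μC, V=3.60V)
Op 1: CLOSE 1-2: Q_total=29.00, C_total=9.00, V=3.22; Q1=12.89, Q2=16.11; dissipated=0.803

Answer: 3.22 V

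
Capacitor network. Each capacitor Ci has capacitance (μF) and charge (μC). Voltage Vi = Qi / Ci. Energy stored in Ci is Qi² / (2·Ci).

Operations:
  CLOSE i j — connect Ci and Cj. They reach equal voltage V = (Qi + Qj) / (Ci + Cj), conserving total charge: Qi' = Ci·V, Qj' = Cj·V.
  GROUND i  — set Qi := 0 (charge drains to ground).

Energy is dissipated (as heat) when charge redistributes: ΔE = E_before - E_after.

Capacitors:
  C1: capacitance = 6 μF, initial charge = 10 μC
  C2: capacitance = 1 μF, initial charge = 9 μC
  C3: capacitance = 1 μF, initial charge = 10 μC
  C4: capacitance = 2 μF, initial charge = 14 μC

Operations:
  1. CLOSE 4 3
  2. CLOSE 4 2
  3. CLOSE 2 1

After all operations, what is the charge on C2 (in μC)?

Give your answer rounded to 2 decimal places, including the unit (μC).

Answer: 2.62 μC

Derivation:
Initial: C1(6μF, Q=10μC, V=1.67V), C2(1μF, Q=9μC, V=9.00V), C3(1μF, Q=10μC, V=10.00V), C4(2μF, Q=14μC, V=7.00V)
Op 1: CLOSE 4-3: Q_total=24.00, C_total=3.00, V=8.00; Q4=16.00, Q3=8.00; dissipated=3.000
Op 2: CLOSE 4-2: Q_total=25.00, C_total=3.00, V=8.33; Q4=16.67, Q2=8.33; dissipated=0.333
Op 3: CLOSE 2-1: Q_total=18.33, C_total=7.00, V=2.62; Q2=2.62, Q1=15.71; dissipated=19.048
Final charges: Q1=15.71, Q2=2.62, Q3=8.00, Q4=16.67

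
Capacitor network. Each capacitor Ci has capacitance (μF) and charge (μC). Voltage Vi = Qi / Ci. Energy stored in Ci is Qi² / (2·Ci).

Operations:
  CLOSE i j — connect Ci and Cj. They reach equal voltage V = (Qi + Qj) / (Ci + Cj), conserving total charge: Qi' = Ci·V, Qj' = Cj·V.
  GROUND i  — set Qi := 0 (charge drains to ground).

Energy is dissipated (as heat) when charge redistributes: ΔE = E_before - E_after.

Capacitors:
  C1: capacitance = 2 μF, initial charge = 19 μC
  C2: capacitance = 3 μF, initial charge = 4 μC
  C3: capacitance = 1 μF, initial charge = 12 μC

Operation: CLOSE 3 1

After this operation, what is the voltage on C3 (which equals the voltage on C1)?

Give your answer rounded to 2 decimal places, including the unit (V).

Initial: C1(2μF, Q=19μC, V=9.50V), C2(3μF, Q=4μC, V=1.33V), C3(1μF, Q=12μC, V=12.00V)
Op 1: CLOSE 3-1: Q_total=31.00, C_total=3.00, V=10.33; Q3=10.33, Q1=20.67; dissipated=2.083

Answer: 10.33 V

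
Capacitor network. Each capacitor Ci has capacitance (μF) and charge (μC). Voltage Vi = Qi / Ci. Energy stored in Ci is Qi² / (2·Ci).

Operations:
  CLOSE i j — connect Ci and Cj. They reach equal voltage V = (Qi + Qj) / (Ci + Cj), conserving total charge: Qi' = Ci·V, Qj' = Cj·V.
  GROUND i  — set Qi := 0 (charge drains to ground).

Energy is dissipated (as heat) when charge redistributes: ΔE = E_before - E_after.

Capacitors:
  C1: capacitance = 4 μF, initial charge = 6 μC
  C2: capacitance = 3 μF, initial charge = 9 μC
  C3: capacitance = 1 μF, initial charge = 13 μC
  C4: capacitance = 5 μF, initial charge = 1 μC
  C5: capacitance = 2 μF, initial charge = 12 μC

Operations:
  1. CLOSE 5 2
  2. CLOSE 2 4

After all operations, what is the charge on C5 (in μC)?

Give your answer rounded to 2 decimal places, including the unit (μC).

Initial: C1(4μF, Q=6μC, V=1.50V), C2(3μF, Q=9μC, V=3.00V), C3(1μF, Q=13μC, V=13.00V), C4(5μF, Q=1μC, V=0.20V), C5(2μF, Q=12μC, V=6.00V)
Op 1: CLOSE 5-2: Q_total=21.00, C_total=5.00, V=4.20; Q5=8.40, Q2=12.60; dissipated=5.400
Op 2: CLOSE 2-4: Q_total=13.60, C_total=8.00, V=1.70; Q2=5.10, Q4=8.50; dissipated=15.000
Final charges: Q1=6.00, Q2=5.10, Q3=13.00, Q4=8.50, Q5=8.40

Answer: 8.40 μC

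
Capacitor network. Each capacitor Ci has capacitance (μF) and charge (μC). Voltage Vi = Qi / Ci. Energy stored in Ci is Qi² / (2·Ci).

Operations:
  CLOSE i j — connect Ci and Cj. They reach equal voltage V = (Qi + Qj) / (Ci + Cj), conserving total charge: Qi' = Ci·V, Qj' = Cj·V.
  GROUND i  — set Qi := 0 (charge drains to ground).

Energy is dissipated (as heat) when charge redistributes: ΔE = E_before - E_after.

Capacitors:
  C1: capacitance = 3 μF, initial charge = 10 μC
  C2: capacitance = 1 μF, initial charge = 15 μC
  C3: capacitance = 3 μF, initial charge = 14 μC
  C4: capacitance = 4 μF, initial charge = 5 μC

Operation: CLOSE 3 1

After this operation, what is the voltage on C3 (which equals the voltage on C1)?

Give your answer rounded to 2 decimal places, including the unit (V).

Answer: 4.00 V

Derivation:
Initial: C1(3μF, Q=10μC, V=3.33V), C2(1μF, Q=15μC, V=15.00V), C3(3μF, Q=14μC, V=4.67V), C4(4μF, Q=5μC, V=1.25V)
Op 1: CLOSE 3-1: Q_total=24.00, C_total=6.00, V=4.00; Q3=12.00, Q1=12.00; dissipated=1.333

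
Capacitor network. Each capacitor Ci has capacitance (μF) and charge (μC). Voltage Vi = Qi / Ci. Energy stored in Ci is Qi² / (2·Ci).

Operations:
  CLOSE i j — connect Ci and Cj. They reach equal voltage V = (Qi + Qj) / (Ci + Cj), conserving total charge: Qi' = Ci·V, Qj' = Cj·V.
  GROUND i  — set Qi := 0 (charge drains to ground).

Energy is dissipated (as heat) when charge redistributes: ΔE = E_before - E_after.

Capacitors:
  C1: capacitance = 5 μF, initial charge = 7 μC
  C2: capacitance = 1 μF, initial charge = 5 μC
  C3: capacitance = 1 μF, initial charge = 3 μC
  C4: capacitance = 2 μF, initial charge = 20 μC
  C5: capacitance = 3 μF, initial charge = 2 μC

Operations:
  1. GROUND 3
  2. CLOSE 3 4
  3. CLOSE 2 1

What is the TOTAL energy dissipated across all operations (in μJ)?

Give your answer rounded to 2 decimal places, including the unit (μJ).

Answer: 43.23 μJ

Derivation:
Initial: C1(5μF, Q=7μC, V=1.40V), C2(1μF, Q=5μC, V=5.00V), C3(1μF, Q=3μC, V=3.00V), C4(2μF, Q=20μC, V=10.00V), C5(3μF, Q=2μC, V=0.67V)
Op 1: GROUND 3: Q3=0; energy lost=4.500
Op 2: CLOSE 3-4: Q_total=20.00, C_total=3.00, V=6.67; Q3=6.67, Q4=13.33; dissipated=33.333
Op 3: CLOSE 2-1: Q_total=12.00, C_total=6.00, V=2.00; Q2=2.00, Q1=10.00; dissipated=5.400
Total dissipated: 43.233 μJ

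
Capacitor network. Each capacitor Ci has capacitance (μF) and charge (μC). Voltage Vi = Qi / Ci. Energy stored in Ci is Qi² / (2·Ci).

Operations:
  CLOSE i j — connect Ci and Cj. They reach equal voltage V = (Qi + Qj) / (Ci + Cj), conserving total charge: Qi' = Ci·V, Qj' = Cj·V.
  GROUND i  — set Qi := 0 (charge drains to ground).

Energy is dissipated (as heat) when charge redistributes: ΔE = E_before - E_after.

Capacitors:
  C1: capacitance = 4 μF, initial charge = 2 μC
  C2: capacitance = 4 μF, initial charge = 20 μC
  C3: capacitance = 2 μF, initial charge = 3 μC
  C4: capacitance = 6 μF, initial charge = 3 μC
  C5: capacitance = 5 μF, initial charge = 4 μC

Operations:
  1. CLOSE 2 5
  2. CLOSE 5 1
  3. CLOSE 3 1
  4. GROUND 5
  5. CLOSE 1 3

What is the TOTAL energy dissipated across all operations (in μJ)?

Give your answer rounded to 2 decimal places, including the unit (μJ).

Initial: C1(4μF, Q=2μC, V=0.50V), C2(4μF, Q=20μC, V=5.00V), C3(2μF, Q=3μC, V=1.50V), C4(6μF, Q=3μC, V=0.50V), C5(5μF, Q=4μC, V=0.80V)
Op 1: CLOSE 2-5: Q_total=24.00, C_total=9.00, V=2.67; Q2=10.67, Q5=13.33; dissipated=19.600
Op 2: CLOSE 5-1: Q_total=15.33, C_total=9.00, V=1.70; Q5=8.52, Q1=6.81; dissipated=5.216
Op 3: CLOSE 3-1: Q_total=9.81, C_total=6.00, V=1.64; Q3=3.27, Q1=6.54; dissipated=0.028
Op 4: GROUND 5: Q5=0; energy lost=7.257
Op 5: CLOSE 1-3: Q_total=9.81, C_total=6.00, V=1.64; Q1=6.54, Q3=3.27; dissipated=0.000
Total dissipated: 32.100 μJ

Answer: 32.10 μJ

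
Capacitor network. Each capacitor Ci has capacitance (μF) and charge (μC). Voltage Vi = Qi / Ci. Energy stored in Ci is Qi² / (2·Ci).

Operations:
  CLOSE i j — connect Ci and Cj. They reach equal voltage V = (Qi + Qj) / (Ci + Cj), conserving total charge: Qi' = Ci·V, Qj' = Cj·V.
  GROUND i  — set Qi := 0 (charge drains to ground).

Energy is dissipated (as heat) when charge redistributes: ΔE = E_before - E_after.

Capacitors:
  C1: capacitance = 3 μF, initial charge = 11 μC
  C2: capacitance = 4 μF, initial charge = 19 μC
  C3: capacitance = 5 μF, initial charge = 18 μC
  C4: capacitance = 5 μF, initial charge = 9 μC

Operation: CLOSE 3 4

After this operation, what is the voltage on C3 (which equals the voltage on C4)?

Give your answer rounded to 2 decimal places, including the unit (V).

Initial: C1(3μF, Q=11μC, V=3.67V), C2(4μF, Q=19μC, V=4.75V), C3(5μF, Q=18μC, V=3.60V), C4(5μF, Q=9μC, V=1.80V)
Op 1: CLOSE 3-4: Q_total=27.00, C_total=10.00, V=2.70; Q3=13.50, Q4=13.50; dissipated=4.050

Answer: 2.70 V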